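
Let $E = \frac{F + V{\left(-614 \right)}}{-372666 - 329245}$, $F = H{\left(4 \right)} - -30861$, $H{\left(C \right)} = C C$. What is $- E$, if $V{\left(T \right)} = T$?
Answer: $\frac{30263}{701911} \approx 0.043115$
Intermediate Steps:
$H{\left(C \right)} = C^{2}$
$F = 30877$ ($F = 4^{2} - -30861 = 16 + 30861 = 30877$)
$E = - \frac{30263}{701911}$ ($E = \frac{30877 - 614}{-372666 - 329245} = \frac{30263}{-701911} = 30263 \left(- \frac{1}{701911}\right) = - \frac{30263}{701911} \approx -0.043115$)
$- E = \left(-1\right) \left(- \frac{30263}{701911}\right) = \frac{30263}{701911}$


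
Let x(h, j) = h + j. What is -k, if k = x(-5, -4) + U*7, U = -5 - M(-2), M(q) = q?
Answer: 30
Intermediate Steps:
U = -3 (U = -5 - 1*(-2) = -5 + 2 = -3)
k = -30 (k = (-5 - 4) - 3*7 = -9 - 21 = -30)
-k = -1*(-30) = 30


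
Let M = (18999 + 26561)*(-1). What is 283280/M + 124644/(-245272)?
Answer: -469746455/69841202 ≈ -6.7259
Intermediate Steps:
M = -45560 (M = 45560*(-1) = -45560)
283280/M + 124644/(-245272) = 283280/(-45560) + 124644/(-245272) = 283280*(-1/45560) + 124644*(-1/245272) = -7082/1139 - 31161/61318 = -469746455/69841202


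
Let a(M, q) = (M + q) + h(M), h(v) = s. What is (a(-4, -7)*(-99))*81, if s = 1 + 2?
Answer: 64152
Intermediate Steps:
s = 3
h(v) = 3
a(M, q) = 3 + M + q (a(M, q) = (M + q) + 3 = 3 + M + q)
(a(-4, -7)*(-99))*81 = ((3 - 4 - 7)*(-99))*81 = -8*(-99)*81 = 792*81 = 64152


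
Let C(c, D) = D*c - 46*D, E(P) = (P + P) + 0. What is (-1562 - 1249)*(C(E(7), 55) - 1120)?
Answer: 8095680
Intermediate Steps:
E(P) = 2*P (E(P) = 2*P + 0 = 2*P)
C(c, D) = -46*D + D*c
(-1562 - 1249)*(C(E(7), 55) - 1120) = (-1562 - 1249)*(55*(-46 + 2*7) - 1120) = -2811*(55*(-46 + 14) - 1120) = -2811*(55*(-32) - 1120) = -2811*(-1760 - 1120) = -2811*(-2880) = 8095680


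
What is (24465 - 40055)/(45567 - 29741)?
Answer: -7795/7913 ≈ -0.98509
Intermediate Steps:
(24465 - 40055)/(45567 - 29741) = -15590/15826 = -15590*1/15826 = -7795/7913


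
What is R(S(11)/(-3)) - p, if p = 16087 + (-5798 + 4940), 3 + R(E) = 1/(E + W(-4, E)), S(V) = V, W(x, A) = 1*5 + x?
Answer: -121859/8 ≈ -15232.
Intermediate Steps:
W(x, A) = 5 + x
R(E) = -3 + 1/(1 + E) (R(E) = -3 + 1/(E + (5 - 4)) = -3 + 1/(E + 1) = -3 + 1/(1 + E))
p = 15229 (p = 16087 - 858 = 15229)
R(S(11)/(-3)) - p = (-2 - 33/(-3))/(1 + 11/(-3)) - 1*15229 = (-2 - 33*(-1)/3)/(1 + 11*(-⅓)) - 15229 = (-2 - 3*(-11/3))/(1 - 11/3) - 15229 = (-2 + 11)/(-8/3) - 15229 = -3/8*9 - 15229 = -27/8 - 15229 = -121859/8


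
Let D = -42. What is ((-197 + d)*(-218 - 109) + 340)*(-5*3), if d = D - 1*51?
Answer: -1427550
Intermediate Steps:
d = -93 (d = -42 - 1*51 = -42 - 51 = -93)
((-197 + d)*(-218 - 109) + 340)*(-5*3) = ((-197 - 93)*(-218 - 109) + 340)*(-5*3) = (-290*(-327) + 340)*(-15) = (94830 + 340)*(-15) = 95170*(-15) = -1427550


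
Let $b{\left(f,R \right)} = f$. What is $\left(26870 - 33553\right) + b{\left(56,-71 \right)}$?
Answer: $-6627$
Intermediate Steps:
$\left(26870 - 33553\right) + b{\left(56,-71 \right)} = \left(26870 - 33553\right) + 56 = -6683 + 56 = -6627$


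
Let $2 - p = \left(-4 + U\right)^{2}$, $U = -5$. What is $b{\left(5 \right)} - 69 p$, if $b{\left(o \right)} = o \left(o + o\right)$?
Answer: $5501$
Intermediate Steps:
$p = -79$ ($p = 2 - \left(-4 - 5\right)^{2} = 2 - \left(-9\right)^{2} = 2 - 81 = -79$)
$b{\left(o \right)} = 2 o^{2}$ ($b{\left(o \right)} = o 2 o = 2 o^{2}$)
$b{\left(5 \right)} - 69 p = 2 \cdot 5^{2} - -5451 = 2 \cdot 25 + 5451 = 50 + 5451 = 5501$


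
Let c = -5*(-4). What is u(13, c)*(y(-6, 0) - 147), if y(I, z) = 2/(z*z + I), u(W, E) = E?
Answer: -8840/3 ≈ -2946.7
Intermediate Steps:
c = 20
y(I, z) = 2/(I + z**2) (y(I, z) = 2/(z**2 + I) = 2/(I + z**2))
u(13, c)*(y(-6, 0) - 147) = 20*(2/(-6 + 0**2) - 147) = 20*(2/(-6 + 0) - 147) = 20*(2/(-6) - 147) = 20*(2*(-1/6) - 147) = 20*(-1/3 - 147) = 20*(-442/3) = -8840/3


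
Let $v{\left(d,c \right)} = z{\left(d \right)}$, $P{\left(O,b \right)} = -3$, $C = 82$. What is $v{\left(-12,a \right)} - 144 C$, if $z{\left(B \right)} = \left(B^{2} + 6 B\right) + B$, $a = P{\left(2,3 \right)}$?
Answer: $-11748$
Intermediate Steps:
$a = -3$
$z{\left(B \right)} = B^{2} + 7 B$
$v{\left(d,c \right)} = d \left(7 + d\right)$
$v{\left(-12,a \right)} - 144 C = - 12 \left(7 - 12\right) - 11808 = \left(-12\right) \left(-5\right) - 11808 = 60 - 11808 = -11748$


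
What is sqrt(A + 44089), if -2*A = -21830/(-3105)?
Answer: sqrt(1889018934)/207 ≈ 209.97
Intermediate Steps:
A = -2183/621 (A = -(-10915)/(-3105) = -(-10915)*(-1)/3105 = -1/2*4366/621 = -2183/621 ≈ -3.5153)
sqrt(A + 44089) = sqrt(-2183/621 + 44089) = sqrt(27377086/621) = sqrt(1889018934)/207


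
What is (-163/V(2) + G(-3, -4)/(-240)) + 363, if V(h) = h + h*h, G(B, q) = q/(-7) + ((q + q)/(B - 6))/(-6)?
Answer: 380833/1134 ≈ 335.83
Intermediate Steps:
G(B, q) = -q/7 - q/(3*(-6 + B)) (G(B, q) = q*(-⅐) + ((2*q)/(-6 + B))*(-⅙) = -q/7 + (2*q/(-6 + B))*(-⅙) = -q/7 - q/(3*(-6 + B)))
V(h) = h + h²
(-163/V(2) + G(-3, -4)/(-240)) + 363 = (-163*1/(2*(1 + 2)) + ((1/21)*(-4)*(11 - 3*(-3))/(-6 - 3))/(-240)) + 363 = (-163/(2*3) + ((1/21)*(-4)*(11 + 9)/(-9))*(-1/240)) + 363 = (-163/6 + ((1/21)*(-4)*(-⅑)*20)*(-1/240)) + 363 = (-163*⅙ + (80/189)*(-1/240)) + 363 = (-163/6 - 1/567) + 363 = -30809/1134 + 363 = 380833/1134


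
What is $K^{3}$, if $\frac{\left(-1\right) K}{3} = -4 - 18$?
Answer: $287496$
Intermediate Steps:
$K = 66$ ($K = - 3 \left(-4 - 18\right) = \left(-3\right) \left(-22\right) = 66$)
$K^{3} = 66^{3} = 287496$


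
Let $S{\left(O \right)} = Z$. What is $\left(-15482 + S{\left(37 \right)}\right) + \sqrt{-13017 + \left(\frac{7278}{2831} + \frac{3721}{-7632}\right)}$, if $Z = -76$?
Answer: $-15558 + \frac{i \sqrt{42192510177807917}}{1800516} \approx -15558.0 + 114.08 i$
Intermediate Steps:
$S{\left(O \right)} = -76$
$\left(-15482 + S{\left(37 \right)}\right) + \sqrt{-13017 + \left(\frac{7278}{2831} + \frac{3721}{-7632}\right)} = \left(-15482 - 76\right) + \sqrt{-13017 + \left(\frac{7278}{2831} + \frac{3721}{-7632}\right)} = -15558 + \sqrt{-13017 + \left(7278 \cdot \frac{1}{2831} + 3721 \left(- \frac{1}{7632}\right)\right)} = -15558 + \sqrt{-13017 + \left(\frac{7278}{2831} - \frac{3721}{7632}\right)} = -15558 + \sqrt{-13017 + \frac{45011545}{21606192}} = -15558 + \sqrt{- \frac{281202789719}{21606192}} = -15558 + \frac{i \sqrt{42192510177807917}}{1800516}$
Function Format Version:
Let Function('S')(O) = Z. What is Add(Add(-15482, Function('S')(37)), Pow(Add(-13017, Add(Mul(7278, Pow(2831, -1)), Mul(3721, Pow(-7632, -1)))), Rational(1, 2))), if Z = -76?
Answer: Add(-15558, Mul(Rational(1, 1800516), I, Pow(42192510177807917, Rational(1, 2)))) ≈ Add(-15558., Mul(114.08, I))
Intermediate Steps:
Function('S')(O) = -76
Add(Add(-15482, Function('S')(37)), Pow(Add(-13017, Add(Mul(7278, Pow(2831, -1)), Mul(3721, Pow(-7632, -1)))), Rational(1, 2))) = Add(Add(-15482, -76), Pow(Add(-13017, Add(Mul(7278, Pow(2831, -1)), Mul(3721, Pow(-7632, -1)))), Rational(1, 2))) = Add(-15558, Pow(Add(-13017, Add(Mul(7278, Rational(1, 2831)), Mul(3721, Rational(-1, 7632)))), Rational(1, 2))) = Add(-15558, Pow(Add(-13017, Add(Rational(7278, 2831), Rational(-3721, 7632))), Rational(1, 2))) = Add(-15558, Pow(Add(-13017, Rational(45011545, 21606192)), Rational(1, 2))) = Add(-15558, Pow(Rational(-281202789719, 21606192), Rational(1, 2))) = Add(-15558, Mul(Rational(1, 1800516), I, Pow(42192510177807917, Rational(1, 2))))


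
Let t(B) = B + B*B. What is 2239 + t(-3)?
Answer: 2245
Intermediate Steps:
t(B) = B + B²
2239 + t(-3) = 2239 - 3*(1 - 3) = 2239 - 3*(-2) = 2239 + 6 = 2245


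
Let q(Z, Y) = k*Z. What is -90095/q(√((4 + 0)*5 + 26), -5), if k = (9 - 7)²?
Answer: -90095*√46/184 ≈ -3320.9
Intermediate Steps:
k = 4 (k = 2² = 4)
q(Z, Y) = 4*Z
-90095/q(√((4 + 0)*5 + 26), -5) = -90095*1/(4*√((4 + 0)*5 + 26)) = -90095*1/(4*√(4*5 + 26)) = -90095*1/(4*√(20 + 26)) = -90095*√46/184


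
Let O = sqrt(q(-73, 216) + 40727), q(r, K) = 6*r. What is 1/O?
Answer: sqrt(40289)/40289 ≈ 0.0049820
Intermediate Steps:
O = sqrt(40289) (O = sqrt(6*(-73) + 40727) = sqrt(-438 + 40727) = sqrt(40289) ≈ 200.72)
1/O = 1/(sqrt(40289)) = sqrt(40289)/40289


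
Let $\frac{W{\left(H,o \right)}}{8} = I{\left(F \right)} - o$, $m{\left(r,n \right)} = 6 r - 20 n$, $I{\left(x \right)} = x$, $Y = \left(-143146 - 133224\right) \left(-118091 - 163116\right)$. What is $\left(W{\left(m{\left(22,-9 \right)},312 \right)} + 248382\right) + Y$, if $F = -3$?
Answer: $77717424452$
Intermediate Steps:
$Y = 77717178590$ ($Y = \left(-276370\right) \left(-281207\right) = 77717178590$)
$m{\left(r,n \right)} = - 20 n + 6 r$
$W{\left(H,o \right)} = -24 - 8 o$ ($W{\left(H,o \right)} = 8 \left(-3 - o\right) = -24 - 8 o$)
$\left(W{\left(m{\left(22,-9 \right)},312 \right)} + 248382\right) + Y = \left(\left(-24 - 2496\right) + 248382\right) + 77717178590 = \left(-2520 + 248382\right) + 77717178590 = 245862 + 77717178590 = 77717424452$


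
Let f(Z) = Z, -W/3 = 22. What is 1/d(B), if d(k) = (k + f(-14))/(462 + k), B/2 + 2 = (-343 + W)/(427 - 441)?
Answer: 3615/283 ≈ 12.774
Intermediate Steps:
W = -66 (W = -3*22 = -66)
B = 381/7 (B = -4 + 2*((-343 - 66)/(427 - 441)) = -4 + 2*(-409/(-14)) = -4 + 2*(-409*(-1/14)) = -4 + 2*(409/14) = -4 + 409/7 = 381/7 ≈ 54.429)
d(k) = (-14 + k)/(462 + k) (d(k) = (k - 14)/(462 + k) = (-14 + k)/(462 + k))
1/d(B) = 1/((-14 + 381/7)/(462 + 381/7)) = 1/((283/7)/(3615/7)) = 1/((7/3615)*(283/7)) = 1/(283/3615) = 3615/283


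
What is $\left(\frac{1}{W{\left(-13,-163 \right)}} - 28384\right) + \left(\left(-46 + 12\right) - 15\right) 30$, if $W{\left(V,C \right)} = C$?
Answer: $- \frac{4866203}{163} \approx -29854.0$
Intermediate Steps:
$\left(\frac{1}{W{\left(-13,-163 \right)}} - 28384\right) + \left(\left(-46 + 12\right) - 15\right) 30 = \left(\frac{1}{-163} - 28384\right) + \left(\left(-46 + 12\right) - 15\right) 30 = \left(- \frac{1}{163} - 28384\right) + \left(-34 - 15\right) 30 = - \frac{4626593}{163} - 1470 = - \frac{4866203}{163}$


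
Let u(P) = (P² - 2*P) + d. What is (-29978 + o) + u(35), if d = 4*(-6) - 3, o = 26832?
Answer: -2018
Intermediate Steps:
d = -27 (d = -24 - 3 = -27)
u(P) = -27 + P² - 2*P (u(P) = (P² - 2*P) - 27 = -27 + P² - 2*P)
(-29978 + o) + u(35) = (-29978 + 26832) + (-27 + 35² - 2*35) = -3146 + (-27 + 1225 - 70) = -3146 + 1128 = -2018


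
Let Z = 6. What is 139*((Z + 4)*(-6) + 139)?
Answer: 10981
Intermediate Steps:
139*((Z + 4)*(-6) + 139) = 139*((6 + 4)*(-6) + 139) = 139*(10*(-6) + 139) = 139*(-60 + 139) = 139*79 = 10981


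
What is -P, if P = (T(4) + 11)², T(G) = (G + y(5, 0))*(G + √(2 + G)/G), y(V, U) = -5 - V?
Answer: -365/2 - 39*√6 ≈ -278.03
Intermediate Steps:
T(G) = (-10 + G)*(G + √(2 + G)/G) (T(G) = (G + (-5 - 1*5))*(G + √(2 + G)/G) = (G + (-5 - 5))*(G + √(2 + G)/G) = (G - 10)*(G + √(2 + G)/G) = (-10 + G)*(G + √(2 + G)/G))
P = (-13 - 3*√6/2)² (P = ((4² + √(2 + 4) - 10*4 - 10*√(2 + 4)/4) + 11)² = ((16 + √6 - 40 - 10*¼*√6) + 11)² = ((16 + √6 - 40 - 5*√6/2) + 11)² = ((-24 - 3*√6/2) + 11)² = (-13 - 3*√6/2)² ≈ 278.03)
-P = -(365/2 + 39*√6) = -365/2 - 39*√6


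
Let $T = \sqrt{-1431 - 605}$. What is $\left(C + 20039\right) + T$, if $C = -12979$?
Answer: $7060 + 2 i \sqrt{509} \approx 7060.0 + 45.122 i$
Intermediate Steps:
$T = 2 i \sqrt{509}$ ($T = \sqrt{-2036} = 2 i \sqrt{509} \approx 45.122 i$)
$\left(C + 20039\right) + T = \left(-12979 + 20039\right) + 2 i \sqrt{509} = 7060 + 2 i \sqrt{509}$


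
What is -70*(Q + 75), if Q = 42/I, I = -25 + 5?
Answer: -5103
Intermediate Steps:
I = -20
Q = -21/10 (Q = 42/(-20) = 42*(-1/20) = -21/10 ≈ -2.1000)
-70*(Q + 75) = -70*(-21/10 + 75) = -70*729/10 = -5103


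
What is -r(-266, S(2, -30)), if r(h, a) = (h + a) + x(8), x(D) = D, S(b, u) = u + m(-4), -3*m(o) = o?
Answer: 860/3 ≈ 286.67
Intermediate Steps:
m(o) = -o/3
S(b, u) = 4/3 + u (S(b, u) = u - ⅓*(-4) = u + 4/3 = 4/3 + u)
r(h, a) = 8 + a + h (r(h, a) = (h + a) + 8 = (a + h) + 8 = 8 + a + h)
-r(-266, S(2, -30)) = -(8 + (4/3 - 30) - 266) = -(8 - 86/3 - 266) = -1*(-860/3) = 860/3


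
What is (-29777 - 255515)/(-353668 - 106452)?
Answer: 71323/115030 ≈ 0.62004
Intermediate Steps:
(-29777 - 255515)/(-353668 - 106452) = -285292/(-460120) = -285292*(-1/460120) = 71323/115030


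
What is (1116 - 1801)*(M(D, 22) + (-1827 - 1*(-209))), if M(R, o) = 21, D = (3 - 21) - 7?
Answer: 1093945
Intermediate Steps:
D = -25 (D = -18 - 7 = -25)
(1116 - 1801)*(M(D, 22) + (-1827 - 1*(-209))) = (1116 - 1801)*(21 + (-1827 - 1*(-209))) = -685*(21 + (-1827 + 209)) = -685*(21 - 1618) = -685*(-1597) = 1093945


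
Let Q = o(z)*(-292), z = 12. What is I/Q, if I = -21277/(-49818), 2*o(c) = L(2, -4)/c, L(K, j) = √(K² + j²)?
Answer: -21277*√5/6061190 ≈ -0.0078494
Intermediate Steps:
o(c) = √5/c (o(c) = (√(2² + (-4)²)/c)/2 = (√(4 + 16)/c)/2 = (√20/c)/2 = ((2*√5)/c)/2 = (2*√5/c)/2 = √5/c)
Q = -73*√5/3 (Q = (√5/12)*(-292) = -73*√5/3 ≈ -54.411)
I = 21277/49818 (I = -21277*(-1/49818) = 21277/49818 ≈ 0.42709)
I/Q = 21277/(49818*((-73*√5/3))) = 21277*(-3*√5/365)/49818 = -21277*√5/6061190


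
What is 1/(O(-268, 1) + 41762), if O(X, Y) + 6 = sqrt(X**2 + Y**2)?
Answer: 3212/134114747 - 5*sqrt(17)/134114747 ≈ 2.3796e-5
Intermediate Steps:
O(X, Y) = -6 + sqrt(X**2 + Y**2)
1/(O(-268, 1) + 41762) = 1/((-6 + sqrt((-268)**2 + 1**2)) + 41762) = 1/((-6 + sqrt(71824 + 1)) + 41762) = 1/((-6 + sqrt(71825)) + 41762) = 1/((-6 + 65*sqrt(17)) + 41762) = 1/(41756 + 65*sqrt(17))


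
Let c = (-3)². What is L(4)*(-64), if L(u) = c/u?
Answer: -144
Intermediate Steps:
c = 9
L(u) = 9/u
L(4)*(-64) = (9/4)*(-64) = -144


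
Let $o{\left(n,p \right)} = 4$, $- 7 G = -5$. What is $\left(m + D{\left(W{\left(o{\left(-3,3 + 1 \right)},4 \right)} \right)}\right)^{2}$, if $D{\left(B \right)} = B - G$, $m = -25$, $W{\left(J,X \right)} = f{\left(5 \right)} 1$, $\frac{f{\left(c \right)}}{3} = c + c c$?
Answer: $\frac{202500}{49} \approx 4132.7$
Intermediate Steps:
$G = \frac{5}{7}$ ($G = \left(- \frac{1}{7}\right) \left(-5\right) = \frac{5}{7} \approx 0.71429$)
$f{\left(c \right)} = 3 c + 3 c^{2}$ ($f{\left(c \right)} = 3 \left(c + c c\right) = 3 \left(c + c^{2}\right) = 3 c + 3 c^{2}$)
$W{\left(J,X \right)} = 90$ ($W{\left(J,X \right)} = 3 \cdot 5 \left(1 + 5\right) 1 = 3 \cdot 5 \cdot 6 \cdot 1 = 90 \cdot 1 = 90$)
$D{\left(B \right)} = - \frac{5}{7} + B$ ($D{\left(B \right)} = B - \frac{5}{7} = - \frac{5}{7} + B$)
$\left(m + D{\left(W{\left(o{\left(-3,3 + 1 \right)},4 \right)} \right)}\right)^{2} = \left(-25 + \left(- \frac{5}{7} + 90\right)\right)^{2} = \left(-25 + \frac{625}{7}\right)^{2} = \left(\frac{450}{7}\right)^{2} = \frac{202500}{49}$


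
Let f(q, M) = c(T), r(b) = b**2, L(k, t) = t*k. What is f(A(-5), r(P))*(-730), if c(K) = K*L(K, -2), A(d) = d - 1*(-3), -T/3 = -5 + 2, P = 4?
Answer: 118260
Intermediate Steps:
L(k, t) = k*t
T = 9 (T = -3*(-5 + 2) = -3*(-3) = 9)
A(d) = 3 + d (A(d) = d + 3 = 3 + d)
c(K) = -2*K**2 (c(K) = K*(K*(-2)) = K*(-2*K) = -2*K**2)
f(q, M) = -162 (f(q, M) = -2*9**2 = -2*81 = -162)
f(A(-5), r(P))*(-730) = -162*(-730) = 118260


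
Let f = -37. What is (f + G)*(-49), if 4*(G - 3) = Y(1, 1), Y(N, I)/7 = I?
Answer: 6321/4 ≈ 1580.3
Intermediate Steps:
Y(N, I) = 7*I
G = 19/4 (G = 3 + (7*1)/4 = 3 + (¼)*7 = 3 + 7/4 = 19/4 ≈ 4.7500)
(f + G)*(-49) = (-37 + 19/4)*(-49) = -129/4*(-49) = 6321/4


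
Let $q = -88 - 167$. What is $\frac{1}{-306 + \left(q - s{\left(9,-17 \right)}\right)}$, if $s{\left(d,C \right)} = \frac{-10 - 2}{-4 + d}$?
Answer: $- \frac{5}{2793} \approx -0.0017902$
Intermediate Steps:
$s{\left(d,C \right)} = - \frac{12}{-4 + d}$
$q = -255$ ($q = -88 - 167 = -255$)
$\frac{1}{-306 + \left(q - s{\left(9,-17 \right)}\right)} = \frac{1}{-306 - \left(255 - \frac{12}{-4 + 9}\right)} = \frac{1}{-306 - \left(255 - \frac{12}{5}\right)} = \frac{1}{-306 - \frac{1263}{5}} = \frac{1}{- \frac{2793}{5}} = - \frac{5}{2793}$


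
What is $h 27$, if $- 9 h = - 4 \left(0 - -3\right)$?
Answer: $36$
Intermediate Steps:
$h = \frac{4}{3}$ ($h = - \frac{\left(-4\right) \left(0 - -3\right)}{9} = - \frac{\left(-4\right) \left(0 + \left(4 - 1\right)\right)}{9} = - \frac{\left(-4\right) \left(0 + 3\right)}{9} = - \frac{\left(-4\right) 3}{9} = \left(- \frac{1}{9}\right) \left(-12\right) = \frac{4}{3} \approx 1.3333$)
$h 27 = \frac{4}{3} \cdot 27 = 36$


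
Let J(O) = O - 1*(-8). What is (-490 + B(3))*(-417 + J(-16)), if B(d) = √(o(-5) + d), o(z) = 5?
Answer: 208250 - 850*√2 ≈ 2.0705e+5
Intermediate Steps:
J(O) = 8 + O (J(O) = O + 8 = 8 + O)
B(d) = √(5 + d)
(-490 + B(3))*(-417 + J(-16)) = (-490 + √(5 + 3))*(-417 + (8 - 16)) = (-490 + √8)*(-417 - 8) = (-490 + 2*√2)*(-425) = 208250 - 850*√2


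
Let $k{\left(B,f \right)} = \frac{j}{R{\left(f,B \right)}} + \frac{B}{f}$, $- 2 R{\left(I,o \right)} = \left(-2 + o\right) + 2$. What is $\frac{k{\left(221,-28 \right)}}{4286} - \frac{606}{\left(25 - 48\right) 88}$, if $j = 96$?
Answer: $\frac{1995307025}{6710007304} \approx 0.29736$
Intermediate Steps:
$R{\left(I,o \right)} = - \frac{o}{2}$ ($R{\left(I,o \right)} = - \frac{\left(-2 + o\right) + 2}{2} = - \frac{o}{2}$)
$k{\left(B,f \right)} = - \frac{192}{B} + \frac{B}{f}$ ($k{\left(B,f \right)} = \frac{96}{\left(- \frac{1}{2}\right) B} + \frac{B}{f} = 96 \left(- \frac{2}{B}\right) + \frac{B}{f} = - \frac{192}{B} + \frac{B}{f}$)
$\frac{k{\left(221,-28 \right)}}{4286} - \frac{606}{\left(25 - 48\right) 88} = \frac{- \frac{192}{221} + \frac{221}{-28}}{4286} - \frac{606}{\left(25 - 48\right) 88} = \left(\left(-192\right) \frac{1}{221} + 221 \left(- \frac{1}{28}\right)\right) \frac{1}{4286} - \frac{606}{\left(-23\right) 88} = \left(- \frac{192}{221} - \frac{221}{28}\right) \frac{1}{4286} - \frac{606}{-2024} = \left(- \frac{54217}{6188}\right) \frac{1}{4286} - - \frac{303}{1012} = - \frac{54217}{26521768} + \frac{303}{1012} = \frac{1995307025}{6710007304}$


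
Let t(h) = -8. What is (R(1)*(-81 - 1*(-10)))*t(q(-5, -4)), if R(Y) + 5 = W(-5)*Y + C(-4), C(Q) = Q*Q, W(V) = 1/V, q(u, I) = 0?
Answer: 30672/5 ≈ 6134.4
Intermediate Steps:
W(V) = 1/V
C(Q) = Q²
R(Y) = 11 - Y/5 (R(Y) = -5 + (Y/(-5) + (-4)²) = -5 + (-Y/5 + 16) = -5 + (16 - Y/5) = 11 - Y/5)
(R(1)*(-81 - 1*(-10)))*t(q(-5, -4)) = ((11 - ⅕*1)*(-81 - 1*(-10)))*(-8) = ((11 - ⅕)*(-81 + 10))*(-8) = ((54/5)*(-71))*(-8) = -3834/5*(-8) = 30672/5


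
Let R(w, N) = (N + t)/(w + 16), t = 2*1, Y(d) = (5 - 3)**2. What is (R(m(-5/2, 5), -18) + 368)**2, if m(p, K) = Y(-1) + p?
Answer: 165071104/1225 ≈ 1.3475e+5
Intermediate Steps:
Y(d) = 4 (Y(d) = 2**2 = 4)
t = 2
m(p, K) = 4 + p
R(w, N) = (2 + N)/(16 + w) (R(w, N) = (N + 2)/(w + 16) = (2 + N)/(16 + w))
(R(m(-5/2, 5), -18) + 368)**2 = ((2 - 18)/(16 + (4 - 5/2)) + 368)**2 = (-16/(16 + (4 - 5*1/2)) + 368)**2 = (-16/(16 + (4 - 5/2)) + 368)**2 = (-16/(16 + 3/2) + 368)**2 = (-16/(35/2) + 368)**2 = ((2/35)*(-16) + 368)**2 = (-32/35 + 368)**2 = (12848/35)**2 = 165071104/1225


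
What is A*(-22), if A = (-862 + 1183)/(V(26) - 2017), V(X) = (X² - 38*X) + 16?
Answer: 2354/771 ≈ 3.0532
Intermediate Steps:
V(X) = 16 + X² - 38*X
A = -107/771 (A = (-862 + 1183)/((16 + 26² - 38*26) - 2017) = 321/((16 + 676 - 988) - 2017) = 321/(-296 - 2017) = 321/(-2313) = 321*(-1/2313) = -107/771 ≈ -0.13878)
A*(-22) = -107/771*(-22) = 2354/771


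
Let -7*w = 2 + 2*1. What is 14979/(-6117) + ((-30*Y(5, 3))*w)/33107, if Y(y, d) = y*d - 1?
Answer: -164813891/67505173 ≈ -2.4415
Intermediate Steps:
Y(y, d) = -1 + d*y (Y(y, d) = d*y - 1 = -1 + d*y)
w = -4/7 (w = -(2 + 2*1)/7 = -(2 + 2)/7 = -1/7*4 = -4/7 ≈ -0.57143)
14979/(-6117) + ((-30*Y(5, 3))*w)/33107 = 14979/(-6117) + (-30*(-1 + 3*5)*(-4/7))/33107 = 14979*(-1/6117) + (-30*(-1 + 15)*(-4/7))*(1/33107) = -4993/2039 + (-30*14*(-4/7))*(1/33107) = -4993/2039 - 420*(-4/7)*(1/33107) = -4993/2039 + 240*(1/33107) = -4993/2039 + 240/33107 = -164813891/67505173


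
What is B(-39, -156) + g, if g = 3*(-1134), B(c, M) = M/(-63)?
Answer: -71390/21 ≈ -3399.5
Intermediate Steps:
B(c, M) = -M/63 (B(c, M) = M*(-1/63) = -M/63)
g = -3402
B(-39, -156) + g = -1/63*(-156) - 3402 = 52/21 - 3402 = -71390/21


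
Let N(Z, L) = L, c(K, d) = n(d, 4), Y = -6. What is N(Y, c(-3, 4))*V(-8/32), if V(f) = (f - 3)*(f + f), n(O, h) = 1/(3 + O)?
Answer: 13/56 ≈ 0.23214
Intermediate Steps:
c(K, d) = 1/(3 + d)
V(f) = 2*f*(-3 + f) (V(f) = (-3 + f)*(2*f) = 2*f*(-3 + f))
N(Y, c(-3, 4))*V(-8/32) = (2*(-8/32)*(-3 - 8/32))/(3 + 4) = (2*(-8*1/32)*(-3 - 8*1/32))/7 = (2*(-¼)*(-3 - ¼))/7 = (2*(-¼)*(-13/4))/7 = (⅐)*(13/8) = 13/56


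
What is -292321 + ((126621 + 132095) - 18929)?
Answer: -52534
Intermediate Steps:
-292321 + ((126621 + 132095) - 18929) = -292321 + (258716 - 18929) = -292321 + 239787 = -52534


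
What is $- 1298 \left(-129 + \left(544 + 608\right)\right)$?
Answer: $-1327854$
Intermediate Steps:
$- 1298 \left(-129 + \left(544 + 608\right)\right) = - 1298 \left(-129 + 1152\right) = \left(-1298\right) 1023 = -1327854$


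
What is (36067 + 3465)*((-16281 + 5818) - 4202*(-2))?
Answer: -81396388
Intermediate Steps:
(36067 + 3465)*((-16281 + 5818) - 4202*(-2)) = 39532*(-10463 + 8404) = 39532*(-2059) = -81396388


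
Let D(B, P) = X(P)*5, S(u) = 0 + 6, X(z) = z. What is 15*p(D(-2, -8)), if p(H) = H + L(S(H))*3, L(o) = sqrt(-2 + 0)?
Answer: -600 + 45*I*sqrt(2) ≈ -600.0 + 63.64*I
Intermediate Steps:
S(u) = 6
D(B, P) = 5*P (D(B, P) = P*5 = 5*P)
L(o) = I*sqrt(2) (L(o) = sqrt(-2) = I*sqrt(2))
p(H) = H + 3*I*sqrt(2) (p(H) = H + (I*sqrt(2))*3 = H + 3*I*sqrt(2))
15*p(D(-2, -8)) = 15*(5*(-8) + 3*I*sqrt(2)) = 15*(-40 + 3*I*sqrt(2)) = -600 + 45*I*sqrt(2)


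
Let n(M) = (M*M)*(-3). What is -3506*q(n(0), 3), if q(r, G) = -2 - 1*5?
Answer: 24542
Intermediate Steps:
n(M) = -3*M² (n(M) = M²*(-3) = -3*M²)
q(r, G) = -7 (q(r, G) = -2 - 5 = -7)
-3506*q(n(0), 3) = -3506*(-7) = 24542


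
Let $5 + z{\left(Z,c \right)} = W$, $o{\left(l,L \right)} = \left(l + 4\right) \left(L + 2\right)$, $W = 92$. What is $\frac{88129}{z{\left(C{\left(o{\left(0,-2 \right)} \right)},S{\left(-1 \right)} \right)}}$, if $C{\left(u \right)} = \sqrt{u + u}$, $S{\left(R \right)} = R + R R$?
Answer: $\frac{88129}{87} \approx 1013.0$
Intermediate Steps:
$S{\left(R \right)} = R + R^{2}$
$o{\left(l,L \right)} = \left(2 + L\right) \left(4 + l\right)$ ($o{\left(l,L \right)} = \left(4 + l\right) \left(2 + L\right) = \left(2 + L\right) \left(4 + l\right)$)
$C{\left(u \right)} = \sqrt{2} \sqrt{u}$ ($C{\left(u \right)} = \sqrt{2 u} = \sqrt{2} \sqrt{u}$)
$z{\left(Z,c \right)} = 87$ ($z{\left(Z,c \right)} = -5 + 92 = 87$)
$\frac{88129}{z{\left(C{\left(o{\left(0,-2 \right)} \right)},S{\left(-1 \right)} \right)}} = \frac{88129}{87}$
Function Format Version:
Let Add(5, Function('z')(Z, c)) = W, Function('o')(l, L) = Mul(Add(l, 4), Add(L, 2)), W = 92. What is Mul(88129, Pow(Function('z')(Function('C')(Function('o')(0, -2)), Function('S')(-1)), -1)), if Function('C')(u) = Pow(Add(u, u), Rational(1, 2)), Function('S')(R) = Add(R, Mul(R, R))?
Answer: Rational(88129, 87) ≈ 1013.0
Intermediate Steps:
Function('S')(R) = Add(R, Pow(R, 2))
Function('o')(l, L) = Mul(Add(2, L), Add(4, l)) (Function('o')(l, L) = Mul(Add(4, l), Add(2, L)) = Mul(Add(2, L), Add(4, l)))
Function('C')(u) = Mul(Pow(2, Rational(1, 2)), Pow(u, Rational(1, 2))) (Function('C')(u) = Pow(Mul(2, u), Rational(1, 2)) = Mul(Pow(2, Rational(1, 2)), Pow(u, Rational(1, 2))))
Function('z')(Z, c) = 87 (Function('z')(Z, c) = Add(-5, 92) = 87)
Mul(88129, Pow(Function('z')(Function('C')(Function('o')(0, -2)), Function('S')(-1)), -1)) = Mul(88129, Pow(87, -1)) = Mul(88129, Rational(1, 87)) = Rational(88129, 87)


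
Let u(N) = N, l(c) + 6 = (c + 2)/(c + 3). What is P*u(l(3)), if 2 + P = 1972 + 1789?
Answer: -38843/2 ≈ -19422.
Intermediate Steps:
P = 3759 (P = -2 + (1972 + 1789) = -2 + 3761 = 3759)
l(c) = -6 + (2 + c)/(3 + c) (l(c) = -6 + (c + 2)/(c + 3) = -6 + (2 + c)/(3 + c))
P*u(l(3)) = 3759*((-16 - 5*3)/(3 + 3)) = 3759*((-16 - 15)/6) = 3759*((⅙)*(-31)) = 3759*(-31/6) = -38843/2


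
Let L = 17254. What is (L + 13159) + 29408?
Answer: 59821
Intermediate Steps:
(L + 13159) + 29408 = (17254 + 13159) + 29408 = 30413 + 29408 = 59821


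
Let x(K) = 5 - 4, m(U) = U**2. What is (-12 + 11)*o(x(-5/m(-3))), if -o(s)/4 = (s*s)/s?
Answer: 4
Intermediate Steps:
x(K) = 1
o(s) = -4*s (o(s) = -4*s*s/s = -4*s**2/s = -4*s)
(-12 + 11)*o(x(-5/m(-3))) = (-12 + 11)*(-4*1) = -1*(-4) = 4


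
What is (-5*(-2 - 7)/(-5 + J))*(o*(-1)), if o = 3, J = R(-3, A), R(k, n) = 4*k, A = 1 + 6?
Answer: 135/17 ≈ 7.9412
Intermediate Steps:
A = 7
J = -12 (J = 4*(-3) = -12)
(-5*(-2 - 7)/(-5 + J))*(o*(-1)) = (-5*(-2 - 7)/(-5 - 12))*(3*(-1)) = -(-45)/(-17)*(-3) = -(-45)*(-1)/17*(-3) = -5*9/17*(-3) = -45/17*(-3) = 135/17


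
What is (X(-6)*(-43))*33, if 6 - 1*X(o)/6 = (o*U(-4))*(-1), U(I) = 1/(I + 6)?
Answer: -25542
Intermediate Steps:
U(I) = 1/(6 + I)
X(o) = 36 + 3*o (X(o) = 36 - 6*o/(6 - 4)*(-1) = 36 - 6*o/2*(-1) = 36 - (-3)*o = 36 + 3*o)
(X(-6)*(-43))*33 = ((36 + 3*(-6))*(-43))*33 = ((36 - 18)*(-43))*33 = (18*(-43))*33 = -774*33 = -25542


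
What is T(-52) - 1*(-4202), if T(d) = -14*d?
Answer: 4930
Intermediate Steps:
T(-52) - 1*(-4202) = -14*(-52) - 1*(-4202) = 728 + 4202 = 4930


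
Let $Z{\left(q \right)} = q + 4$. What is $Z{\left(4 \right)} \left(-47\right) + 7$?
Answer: $-369$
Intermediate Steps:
$Z{\left(q \right)} = 4 + q$
$Z{\left(4 \right)} \left(-47\right) + 7 = \left(4 + 4\right) \left(-47\right) + 7 = 8 \left(-47\right) + 7 = -376 + 7 = -369$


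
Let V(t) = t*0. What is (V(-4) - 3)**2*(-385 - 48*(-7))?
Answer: -441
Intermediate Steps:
V(t) = 0
(V(-4) - 3)**2*(-385 - 48*(-7)) = (0 - 3)**2*(-385 - 48*(-7)) = (-3)**2*(-385 + 336) = 9*(-49) = -441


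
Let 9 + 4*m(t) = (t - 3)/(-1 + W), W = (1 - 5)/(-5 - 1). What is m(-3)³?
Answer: 729/64 ≈ 11.391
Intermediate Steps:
W = ⅔ (W = -4/(-6) = -4*(-⅙) = ⅔ ≈ 0.66667)
m(t) = -3*t/4 (m(t) = -9/4 + ((t - 3)/(-1 + ⅔))/4 = -9/4 + ((-3 + t)/(-⅓))/4 = -9/4 + ((-3 + t)*(-3))/4 = -9/4 + (9 - 3*t)/4 = -9/4 + (9/4 - 3*t/4) = -3*t/4)
m(-3)³ = (-¾*(-3))³ = (9/4)³ = 729/64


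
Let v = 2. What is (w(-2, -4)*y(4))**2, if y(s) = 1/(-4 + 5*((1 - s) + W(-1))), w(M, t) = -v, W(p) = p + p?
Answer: 4/841 ≈ 0.0047562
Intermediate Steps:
W(p) = 2*p
w(M, t) = -2 (w(M, t) = -1*2 = -2)
y(s) = 1/(-9 - 5*s) (y(s) = 1/(-4 + 5*((1 - s) + 2*(-1))) = 1/(-4 + 5*((1 - s) - 2)) = 1/(-4 + 5*(-1 - s)) = 1/(-4 + (-5 - 5*s)) = 1/(-9 - 5*s))
(w(-2, -4)*y(4))**2 = (-(-2)/(9 + 5*4))**2 = (-(-2)/(9 + 20))**2 = (-(-2)/29)**2 = (-2*(-1/29))**2 = (2/29)**2 = 4/841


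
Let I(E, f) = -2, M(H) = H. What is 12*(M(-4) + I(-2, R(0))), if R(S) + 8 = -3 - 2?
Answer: -72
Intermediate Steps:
R(S) = -13 (R(S) = -8 + (-3 - 2) = -8 - 5 = -13)
12*(M(-4) + I(-2, R(0))) = 12*(-4 - 2) = 12*(-6) = -72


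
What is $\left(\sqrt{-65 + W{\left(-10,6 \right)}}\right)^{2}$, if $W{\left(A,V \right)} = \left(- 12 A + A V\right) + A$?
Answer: $-15$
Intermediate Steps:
$W{\left(A,V \right)} = - 11 A + A V$
$\left(\sqrt{-65 + W{\left(-10,6 \right)}}\right)^{2} = \left(\sqrt{-65 - 10 \left(-11 + 6\right)}\right)^{2} = \left(\sqrt{-65 - -50}\right)^{2} = \left(\sqrt{-65 + 50}\right)^{2} = \left(\sqrt{-15}\right)^{2} = \left(i \sqrt{15}\right)^{2} = -15$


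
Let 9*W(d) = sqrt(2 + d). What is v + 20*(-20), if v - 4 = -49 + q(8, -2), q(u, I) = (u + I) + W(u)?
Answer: -439 + sqrt(10)/9 ≈ -438.65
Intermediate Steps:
W(d) = sqrt(2 + d)/9
q(u, I) = I + u + sqrt(2 + u)/9 (q(u, I) = (u + I) + sqrt(2 + u)/9 = (I + u) + sqrt(2 + u)/9 = I + u + sqrt(2 + u)/9)
v = -39 + sqrt(10)/9 (v = 4 + (-49 + (-2 + 8 + sqrt(2 + 8)/9)) = 4 + (-49 + (-2 + 8 + sqrt(10)/9)) = 4 + (-49 + (6 + sqrt(10)/9)) = 4 + (-43 + sqrt(10)/9) = -39 + sqrt(10)/9 ≈ -38.649)
v + 20*(-20) = (-39 + sqrt(10)/9) + 20*(-20) = (-39 + sqrt(10)/9) - 400 = -439 + sqrt(10)/9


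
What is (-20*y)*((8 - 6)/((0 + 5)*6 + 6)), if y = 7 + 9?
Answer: -160/9 ≈ -17.778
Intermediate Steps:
y = 16
(-20*y)*((8 - 6)/((0 + 5)*6 + 6)) = (-20*16)*((8 - 6)/((0 + 5)*6 + 6)) = -640/(5*6 + 6) = -640/(30 + 6) = -640/36 = -320*1/18 = -160/9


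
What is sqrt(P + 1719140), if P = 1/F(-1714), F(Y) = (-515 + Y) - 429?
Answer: sqrt(12145662208302)/2658 ≈ 1311.2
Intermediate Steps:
F(Y) = -944 + Y
P = -1/2658 (P = 1/(-944 - 1714) = 1/(-2658) = -1/2658 ≈ -0.00037622)
sqrt(P + 1719140) = sqrt(-1/2658 + 1719140) = sqrt(4569474119/2658) = sqrt(12145662208302)/2658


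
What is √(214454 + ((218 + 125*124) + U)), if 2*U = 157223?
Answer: √1235134/2 ≈ 555.68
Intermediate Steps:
U = 157223/2 (U = (½)*157223 = 157223/2 ≈ 78612.)
√(214454 + ((218 + 125*124) + U)) = √(214454 + ((218 + 125*124) + 157223/2)) = √(214454 + ((218 + 15500) + 157223/2)) = √(214454 + (15718 + 157223/2)) = √(214454 + 188659/2) = √(617567/2) = √1235134/2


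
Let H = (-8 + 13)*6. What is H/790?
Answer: 3/79 ≈ 0.037975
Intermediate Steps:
H = 30 (H = 5*6 = 30)
H/790 = 30/790 = 30*(1/790) = 3/79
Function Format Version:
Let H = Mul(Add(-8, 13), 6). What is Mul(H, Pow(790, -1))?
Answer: Rational(3, 79) ≈ 0.037975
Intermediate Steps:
H = 30 (H = Mul(5, 6) = 30)
Mul(H, Pow(790, -1)) = Mul(30, Pow(790, -1)) = Mul(30, Rational(1, 790)) = Rational(3, 79)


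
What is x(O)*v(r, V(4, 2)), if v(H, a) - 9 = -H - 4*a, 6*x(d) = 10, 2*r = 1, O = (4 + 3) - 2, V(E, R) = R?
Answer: 5/6 ≈ 0.83333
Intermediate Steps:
O = 5 (O = 7 - 2 = 5)
r = 1/2 (r = (1/2)*1 = 1/2 ≈ 0.50000)
x(d) = 5/3 (x(d) = (1/6)*10 = 5/3)
v(H, a) = 9 - H - 4*a (v(H, a) = 9 + (-H - 4*a) = 9 - H - 4*a)
x(O)*v(r, V(4, 2)) = 5*(9 - 1*1/2 - 4*2)/3 = 5*(9 - 1/2 - 8)/3 = (5/3)*(1/2) = 5/6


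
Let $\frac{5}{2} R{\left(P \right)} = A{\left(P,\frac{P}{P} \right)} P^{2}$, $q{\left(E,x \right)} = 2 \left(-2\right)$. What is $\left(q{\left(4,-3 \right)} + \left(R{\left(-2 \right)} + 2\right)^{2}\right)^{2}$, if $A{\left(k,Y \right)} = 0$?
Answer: $0$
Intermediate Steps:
$q{\left(E,x \right)} = -4$
$R{\left(P \right)} = 0$ ($R{\left(P \right)} = \frac{2 \cdot 0 P^{2}}{5} = \frac{2}{5} \cdot 0 = 0$)
$\left(q{\left(4,-3 \right)} + \left(R{\left(-2 \right)} + 2\right)^{2}\right)^{2} = \left(-4 + \left(0 + 2\right)^{2}\right)^{2} = \left(-4 + 2^{2}\right)^{2} = \left(-4 + 4\right)^{2} = 0^{2} = 0$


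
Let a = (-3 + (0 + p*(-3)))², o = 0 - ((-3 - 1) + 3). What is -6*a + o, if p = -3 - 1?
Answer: -485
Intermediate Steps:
o = 1 (o = 0 - (-4 + 3) = 0 - 1*(-1) = 0 + 1 = 1)
p = -4
a = 81 (a = (-3 + (0 - 4*(-3)))² = (-3 + (0 + 12))² = (-3 + 12)² = 9² = 81)
-6*a + o = -6*81 + 1 = -486 + 1 = -485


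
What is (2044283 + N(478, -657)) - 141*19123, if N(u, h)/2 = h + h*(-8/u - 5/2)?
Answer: -155366015/239 ≈ -6.5007e+5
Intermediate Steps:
N(u, h) = 2*h + 2*h*(-5/2 - 8/u) (N(u, h) = 2*(h + h*(-8/u - 5/2)) = 2*(h + h*(-5/2 - 8/u)) = 2*h + 2*h*(-5/2 - 8/u))
(2044283 + N(478, -657)) - 141*19123 = (2044283 - 1*(-657)*(16 + 3*478)/478) - 141*19123 = (2044283 - 1*(-657)*1/478*(16 + 1434)) - 2696343 = (2044283 - 1*(-657)*1/478*1450) - 2696343 = (2044283 + 476325/239) - 2696343 = 489059962/239 - 2696343 = -155366015/239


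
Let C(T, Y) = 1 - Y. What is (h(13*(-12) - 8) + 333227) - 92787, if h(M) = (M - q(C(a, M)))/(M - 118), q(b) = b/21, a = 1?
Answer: 158209921/658 ≈ 2.4044e+5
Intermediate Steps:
q(b) = b/21 (q(b) = b*(1/21) = b/21)
h(M) = (-1/21 + 22*M/21)/(-118 + M) (h(M) = (M - (1 - M)/21)/(M - 118) = (M - (1/21 - M/21))/(-118 + M) = (M + (-1/21 + M/21))/(-118 + M) = (-1/21 + 22*M/21)/(-118 + M))
(h(13*(-12) - 8) + 333227) - 92787 = ((-1 + 22*(13*(-12) - 8))/(21*(-118 + (13*(-12) - 8))) + 333227) - 92787 = ((-1 + 22*(-156 - 8))/(21*(-118 + (-156 - 8))) + 333227) - 92787 = ((-1 + 22*(-164))/(21*(-118 - 164)) + 333227) - 92787 = ((1/21)*(-1 - 3608)/(-282) + 333227) - 92787 = ((1/21)*(-1/282)*(-3609) + 333227) - 92787 = (401/658 + 333227) - 92787 = 219263767/658 - 92787 = 158209921/658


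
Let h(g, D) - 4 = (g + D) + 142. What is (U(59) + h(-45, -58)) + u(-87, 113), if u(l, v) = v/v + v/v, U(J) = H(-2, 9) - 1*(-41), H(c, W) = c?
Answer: 84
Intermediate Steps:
U(J) = 39 (U(J) = -2 - 1*(-41) = -2 + 41 = 39)
h(g, D) = 146 + D + g (h(g, D) = 4 + ((g + D) + 142) = 4 + ((D + g) + 142) = 4 + (142 + D + g) = 146 + D + g)
u(l, v) = 2 (u(l, v) = 1 + 1 = 2)
(U(59) + h(-45, -58)) + u(-87, 113) = (39 + (146 - 58 - 45)) + 2 = (39 + 43) + 2 = 82 + 2 = 84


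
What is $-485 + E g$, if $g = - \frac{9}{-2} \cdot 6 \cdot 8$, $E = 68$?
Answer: $14203$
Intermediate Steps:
$g = 216$ ($g = \left(-9\right) \left(- \frac{1}{2}\right) 6 \cdot 8 = \frac{9}{2} \cdot 6 \cdot 8 = 27 \cdot 8 = 216$)
$-485 + E g = -485 + 68 \cdot 216 = -485 + 14688 = 14203$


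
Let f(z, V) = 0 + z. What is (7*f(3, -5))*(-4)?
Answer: -84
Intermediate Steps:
f(z, V) = z
(7*f(3, -5))*(-4) = (7*3)*(-4) = 21*(-4) = -84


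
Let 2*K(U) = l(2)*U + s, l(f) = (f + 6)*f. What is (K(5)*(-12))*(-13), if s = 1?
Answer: 6318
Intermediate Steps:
l(f) = f*(6 + f) (l(f) = (6 + f)*f = f*(6 + f))
K(U) = ½ + 8*U (K(U) = ((2*(6 + 2))*U + 1)/2 = ((2*8)*U + 1)/2 = (16*U + 1)/2 = (1 + 16*U)/2 = ½ + 8*U)
(K(5)*(-12))*(-13) = ((½ + 8*5)*(-12))*(-13) = ((½ + 40)*(-12))*(-13) = ((81/2)*(-12))*(-13) = -486*(-13) = 6318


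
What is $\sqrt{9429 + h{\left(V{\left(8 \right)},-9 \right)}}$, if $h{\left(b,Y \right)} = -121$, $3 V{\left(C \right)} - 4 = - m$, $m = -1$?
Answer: $2 \sqrt{2327} \approx 96.478$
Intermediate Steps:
$V{\left(C \right)} = \frac{5}{3}$ ($V{\left(C \right)} = \frac{4}{3} + \frac{\left(-1\right) \left(-1\right)}{3} = \frac{4}{3} + \frac{1}{3} \cdot 1 = \frac{4}{3} + \frac{1}{3} = \frac{5}{3}$)
$\sqrt{9429 + h{\left(V{\left(8 \right)},-9 \right)}} = \sqrt{9429 - 121} = \sqrt{9308} = 2 \sqrt{2327}$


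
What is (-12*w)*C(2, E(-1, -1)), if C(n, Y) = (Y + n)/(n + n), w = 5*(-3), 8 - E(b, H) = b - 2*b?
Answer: 405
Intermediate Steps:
E(b, H) = 8 + b (E(b, H) = 8 - (b - 2*b) = 8 - (-1)*b = 8 + b)
w = -15
C(n, Y) = (Y + n)/(2*n) (C(n, Y) = (Y + n)/((2*n)) = (Y + n)*(1/(2*n)) = (Y + n)/(2*n))
(-12*w)*C(2, E(-1, -1)) = (-12*(-15))*((½)*((8 - 1) + 2)/2) = 180*((½)*(½)*(7 + 2)) = 180*((½)*(½)*9) = 180*(9/4) = 405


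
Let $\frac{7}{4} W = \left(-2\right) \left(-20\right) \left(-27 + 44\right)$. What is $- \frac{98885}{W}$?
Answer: $- \frac{138439}{544} \approx -254.48$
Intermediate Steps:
$W = \frac{2720}{7}$ ($W = \frac{4 \left(-2\right) \left(-20\right) \left(-27 + 44\right)}{7} = \frac{4 \cdot 40 \cdot 17}{7} = \frac{4}{7} \cdot 680 = \frac{2720}{7} \approx 388.57$)
$- \frac{98885}{W} = - \frac{98885}{\frac{2720}{7}} = \left(-98885\right) \frac{7}{2720} = - \frac{138439}{544}$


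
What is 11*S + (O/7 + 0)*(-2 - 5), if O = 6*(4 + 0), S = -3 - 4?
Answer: -101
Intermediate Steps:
S = -7
O = 24 (O = 6*4 = 24)
11*S + (O/7 + 0)*(-2 - 5) = 11*(-7) + (24/7 + 0)*(-2 - 5) = -77 + (24*(⅐) + 0)*(-7) = -77 + (24/7 + 0)*(-7) = -77 + (24/7)*(-7) = -77 - 24 = -101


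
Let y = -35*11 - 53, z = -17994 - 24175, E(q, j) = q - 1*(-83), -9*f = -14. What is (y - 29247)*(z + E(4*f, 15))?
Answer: 3747414610/3 ≈ 1.2491e+9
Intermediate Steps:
f = 14/9 (f = -⅑*(-14) = 14/9 ≈ 1.5556)
E(q, j) = 83 + q (E(q, j) = q + 83 = 83 + q)
z = -42169
y = -438 (y = -385 - 53 = -438)
(y - 29247)*(z + E(4*f, 15)) = (-438 - 29247)*(-42169 + (83 + 4*(14/9))) = -29685*(-42169 + (83 + 56/9)) = -29685*(-42169 + 803/9) = -29685*(-378718/9) = 3747414610/3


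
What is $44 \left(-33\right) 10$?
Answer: $-14520$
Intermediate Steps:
$44 \left(-33\right) 10 = \left(-1452\right) 10 = -14520$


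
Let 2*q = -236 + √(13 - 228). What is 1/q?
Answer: -472/55911 - 2*I*√215/55911 ≈ -0.008442 - 0.00052451*I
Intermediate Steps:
q = -118 + I*√215/2 (q = (-236 + √(13 - 228))/2 = (-236 + √(-215))/2 = (-236 + I*√215)/2 = -118 + I*√215/2 ≈ -118.0 + 7.3314*I)
1/q = 1/(-118 + I*√215/2)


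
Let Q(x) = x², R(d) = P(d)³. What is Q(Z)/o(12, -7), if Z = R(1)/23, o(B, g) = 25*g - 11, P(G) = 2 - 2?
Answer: 0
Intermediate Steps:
P(G) = 0
o(B, g) = -11 + 25*g
R(d) = 0 (R(d) = 0³ = 0)
Z = 0 (Z = 0/23 = 0*(1/23) = 0)
Q(Z)/o(12, -7) = 0²/(-11 + 25*(-7)) = 0/(-11 - 175) = 0/(-186) = 0*(-1/186) = 0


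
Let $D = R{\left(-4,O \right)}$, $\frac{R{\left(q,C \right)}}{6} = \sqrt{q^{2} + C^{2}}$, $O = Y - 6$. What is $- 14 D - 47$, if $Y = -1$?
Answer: $-47 - 84 \sqrt{65} \approx -724.23$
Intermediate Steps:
$O = -7$ ($O = -1 - 6 = -7$)
$R{\left(q,C \right)} = 6 \sqrt{C^{2} + q^{2}}$ ($R{\left(q,C \right)} = 6 \sqrt{q^{2} + C^{2}} = 6 \sqrt{C^{2} + q^{2}}$)
$D = 6 \sqrt{65}$ ($D = 6 \sqrt{\left(-7\right)^{2} + \left(-4\right)^{2}} = 6 \sqrt{49 + 16} = 6 \sqrt{65} \approx 48.374$)
$- 14 D - 47 = - 14 \cdot 6 \sqrt{65} - 47 = - 84 \sqrt{65} - 47 = -47 - 84 \sqrt{65}$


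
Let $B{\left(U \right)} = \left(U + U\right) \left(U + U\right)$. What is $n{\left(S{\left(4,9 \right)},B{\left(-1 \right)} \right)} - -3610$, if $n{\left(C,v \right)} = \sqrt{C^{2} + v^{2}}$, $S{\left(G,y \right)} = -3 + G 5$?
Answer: $3610 + \sqrt{305} \approx 3627.5$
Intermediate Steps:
$S{\left(G,y \right)} = -3 + 5 G$
$B{\left(U \right)} = 4 U^{2}$ ($B{\left(U \right)} = 2 U 2 U = 4 U^{2}$)
$n{\left(S{\left(4,9 \right)},B{\left(-1 \right)} \right)} - -3610 = \sqrt{\left(-3 + 5 \cdot 4\right)^{2} + \left(4 \left(-1\right)^{2}\right)^{2}} - -3610 = \sqrt{\left(-3 + 20\right)^{2} + \left(4 \cdot 1\right)^{2}} + 3610 = \sqrt{17^{2} + 4^{2}} + 3610 = \sqrt{289 + 16} + 3610 = \sqrt{305} + 3610 = 3610 + \sqrt{305}$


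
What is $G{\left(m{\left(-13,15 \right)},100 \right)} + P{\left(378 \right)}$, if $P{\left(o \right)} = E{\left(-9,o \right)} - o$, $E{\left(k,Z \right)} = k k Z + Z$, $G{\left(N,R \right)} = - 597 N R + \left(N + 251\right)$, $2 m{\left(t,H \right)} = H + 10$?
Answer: $- \frac{1430737}{2} \approx -7.1537 \cdot 10^{5}$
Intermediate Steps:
$m{\left(t,H \right)} = 5 + \frac{H}{2}$ ($m{\left(t,H \right)} = \frac{H + 10}{2} = \frac{10 + H}{2} = 5 + \frac{H}{2}$)
$G{\left(N,R \right)} = 251 + N - 597 N R$ ($G{\left(N,R \right)} = - 597 N R + \left(251 + N\right) = 251 + N - 597 N R$)
$E{\left(k,Z \right)} = Z + Z k^{2}$ ($E{\left(k,Z \right)} = k^{2} Z + Z = Z k^{2} + Z = Z + Z k^{2}$)
$P{\left(o \right)} = 81 o$ ($P{\left(o \right)} = o \left(1 + \left(-9\right)^{2}\right) - o = o \left(1 + 81\right) - o = o 82 - o = 82 o - o = 81 o$)
$G{\left(m{\left(-13,15 \right)},100 \right)} + P{\left(378 \right)} = \left(251 + \left(5 + \frac{1}{2} \cdot 15\right) - 597 \left(5 + \frac{1}{2} \cdot 15\right) 100\right) + 81 \cdot 378 = \left(251 + \left(5 + \frac{15}{2}\right) - 597 \left(5 + \frac{15}{2}\right) 100\right) + 30618 = \left(251 + \frac{25}{2} - \frac{14925}{2} \cdot 100\right) + 30618 = \left(251 + \frac{25}{2} - 746250\right) + 30618 = - \frac{1491973}{2} + 30618 = - \frac{1430737}{2}$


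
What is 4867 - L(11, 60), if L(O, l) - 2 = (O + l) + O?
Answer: 4783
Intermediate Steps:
L(O, l) = 2 + l + 2*O (L(O, l) = 2 + ((O + l) + O) = 2 + (l + 2*O) = 2 + l + 2*O)
4867 - L(11, 60) = 4867 - (2 + 60 + 2*11) = 4867 - (2 + 60 + 22) = 4867 - 1*84 = 4867 - 84 = 4783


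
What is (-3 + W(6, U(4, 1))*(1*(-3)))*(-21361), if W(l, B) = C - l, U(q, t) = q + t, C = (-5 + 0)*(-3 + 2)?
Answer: 0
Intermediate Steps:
C = 5 (C = -5*(-1) = 5)
W(l, B) = 5 - l
(-3 + W(6, U(4, 1))*(1*(-3)))*(-21361) = (-3 + (5 - 1*6)*(1*(-3)))*(-21361) = (-3 + (5 - 6)*(-3))*(-21361) = (-3 - 1*(-3))*(-21361) = (-3 + 3)*(-21361) = 0*(-21361) = 0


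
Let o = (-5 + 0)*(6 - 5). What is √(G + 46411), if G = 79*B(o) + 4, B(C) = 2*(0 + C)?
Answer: 25*√73 ≈ 213.60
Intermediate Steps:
o = -5 (o = -5*1 = -5)
B(C) = 2*C
G = -786 (G = 79*(2*(-5)) + 4 = 79*(-10) + 4 = -790 + 4 = -786)
√(G + 46411) = √(-786 + 46411) = √45625 = 25*√73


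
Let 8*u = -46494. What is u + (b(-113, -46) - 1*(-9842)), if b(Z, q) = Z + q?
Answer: 15485/4 ≈ 3871.3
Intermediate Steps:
u = -23247/4 (u = (⅛)*(-46494) = -23247/4 ≈ -5811.8)
u + (b(-113, -46) - 1*(-9842)) = -23247/4 + ((-113 - 46) - 1*(-9842)) = -23247/4 + (-159 + 9842) = -23247/4 + 9683 = 15485/4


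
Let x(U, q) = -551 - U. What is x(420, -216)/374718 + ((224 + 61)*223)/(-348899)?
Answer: -24153983419/130738735482 ≈ -0.18475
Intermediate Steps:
x(420, -216)/374718 + ((224 + 61)*223)/(-348899) = (-551 - 1*420)/374718 + ((224 + 61)*223)/(-348899) = (-551 - 420)*(1/374718) + (285*223)*(-1/348899) = -971*1/374718 + 63555*(-1/348899) = -971/374718 - 63555/348899 = -24153983419/130738735482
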